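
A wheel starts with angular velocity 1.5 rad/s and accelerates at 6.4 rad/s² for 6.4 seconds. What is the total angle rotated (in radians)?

θ = ω₀t + ½αt² = 1.5×6.4 + ½×6.4×6.4² = 140.67 rad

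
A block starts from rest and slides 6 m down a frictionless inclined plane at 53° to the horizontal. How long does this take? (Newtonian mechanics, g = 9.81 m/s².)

a = g sin(θ) = 9.81 × sin(53°) = 7.8346 m/s²
t = √(2d/a) = √(2 × 6 / 7.8346) = 1.24 s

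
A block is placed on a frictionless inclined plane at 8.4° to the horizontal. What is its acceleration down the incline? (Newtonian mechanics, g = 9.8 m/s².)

a = g sin(θ) = 9.8 × sin(8.4°) = 9.8 × 0.1461 = 1.43 m/s²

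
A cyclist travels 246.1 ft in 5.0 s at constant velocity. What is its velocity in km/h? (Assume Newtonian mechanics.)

d = 246.1 ft × 0.3048 = 75.0113 m
v = d / t = 75.0113 / 5.0 = 15.0023 m/s
v = 15.0023 m/s / 0.2777777777777778 = 54.01 km/h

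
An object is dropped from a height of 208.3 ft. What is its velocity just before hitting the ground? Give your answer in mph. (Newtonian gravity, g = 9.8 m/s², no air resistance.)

h = 208.3 ft × 0.3048 = 63.4898 m
v = √(2gh) = √(2 × 9.8 × 63.4898) = 35.2761 m/s
v = 35.2761 m/s / 0.44704 = 78.91 mph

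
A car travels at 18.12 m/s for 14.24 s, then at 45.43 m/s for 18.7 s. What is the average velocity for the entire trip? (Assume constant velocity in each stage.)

d₁ = v₁t₁ = 18.12 × 14.24 = 258.0288 m
d₂ = v₂t₂ = 45.43 × 18.7 = 849.541 m
d_total = 1107.5698 m, t_total = 32.94 s
v_avg = d_total/t_total = 1107.5698/32.94 = 33.62 m/s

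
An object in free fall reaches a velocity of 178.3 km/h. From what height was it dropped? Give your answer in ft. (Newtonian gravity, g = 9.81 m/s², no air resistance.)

v = 178.3 km/h × 0.2777777777777778 = 49.5278 m/s
h = v² / (2g) = 49.5278² / (2 × 9.81) = 125.026 m
h = 125.026 m / 0.3048 = 410.2 ft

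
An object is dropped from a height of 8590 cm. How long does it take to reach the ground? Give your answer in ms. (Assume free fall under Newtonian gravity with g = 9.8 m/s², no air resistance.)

h = 8590 cm × 0.01 = 85.9 m
t = √(2h/g) = √(2 × 85.9 / 9.8) = 4.18696 s
t = 4.18696 s / 0.001 = 4187 ms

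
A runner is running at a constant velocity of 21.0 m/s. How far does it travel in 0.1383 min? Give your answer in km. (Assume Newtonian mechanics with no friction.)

t = 0.1383 min × 60.0 = 8.298 s
d = v × t = 21.0 × 8.298 = 174.258 m
d = 174.258 m / 1000.0 = 0.1743 km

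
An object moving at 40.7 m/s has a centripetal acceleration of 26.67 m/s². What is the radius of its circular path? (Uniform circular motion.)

r = v²/a_c = 40.7²/26.67 = 62.11 m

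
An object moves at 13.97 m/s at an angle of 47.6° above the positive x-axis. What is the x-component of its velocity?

vₓ = v cos(θ) = 13.97 × cos(47.6°) = 9.42 m/s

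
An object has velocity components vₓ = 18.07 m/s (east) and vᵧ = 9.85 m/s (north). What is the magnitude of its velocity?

|v| = √(vₓ² + vᵧ²) = √(18.07² + 9.85²) = √(423.5474) = 20.58 m/s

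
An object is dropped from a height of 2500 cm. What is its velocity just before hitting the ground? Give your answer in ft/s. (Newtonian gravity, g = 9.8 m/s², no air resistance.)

h = 2500 cm × 0.01 = 25.0 m
v = √(2gh) = √(2 × 9.8 × 25.0) = 22.1359 m/s
v = 22.1359 m/s / 0.3048 = 72.62 ft/s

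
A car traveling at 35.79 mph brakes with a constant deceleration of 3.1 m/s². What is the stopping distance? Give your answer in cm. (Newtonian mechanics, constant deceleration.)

v₀ = 35.79 mph × 0.44704 = 15.9996 m/s
d = v₀² / (2a) = 15.9996² / (2 × 3.1) = 255.987 / 6.2 = 41.2882 m
d = 41.2882 m / 0.01 = 4129 cm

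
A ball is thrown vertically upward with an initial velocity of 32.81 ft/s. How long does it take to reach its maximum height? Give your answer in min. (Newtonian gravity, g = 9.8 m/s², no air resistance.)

v₀ = 32.81 ft/s × 0.3048 = 10.0005 m/s
t_up = v₀ / g = 10.0005 / 9.8 = 1.02046 s
t_up = 1.02046 s / 60.0 = 0.01701 min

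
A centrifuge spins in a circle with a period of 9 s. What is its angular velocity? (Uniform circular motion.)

ω = 2π/T = 2π/9 = 0.6981 rad/s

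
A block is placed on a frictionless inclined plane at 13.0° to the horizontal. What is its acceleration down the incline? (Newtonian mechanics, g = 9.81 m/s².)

a = g sin(θ) = 9.81 × sin(13.0°) = 9.81 × 0.225 = 2.21 m/s²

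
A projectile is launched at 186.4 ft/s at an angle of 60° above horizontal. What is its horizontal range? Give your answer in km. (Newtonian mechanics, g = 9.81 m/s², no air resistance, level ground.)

v₀ = 186.4 ft/s × 0.3048 = 56.8147 m/s
R = v₀² × sin(2θ) / g = 56.8147² × sin(2 × 60°) / 9.81 = 3227.91 × 0.866025 / 9.81 = 284.959 m
R = 284.959 m / 1000.0 = 0.285 km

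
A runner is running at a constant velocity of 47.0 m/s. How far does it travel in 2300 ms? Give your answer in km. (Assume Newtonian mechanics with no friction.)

t = 2300 ms × 0.001 = 2.3 s
d = v × t = 47.0 × 2.3 = 108.1 m
d = 108.1 m / 1000.0 = 0.1081 km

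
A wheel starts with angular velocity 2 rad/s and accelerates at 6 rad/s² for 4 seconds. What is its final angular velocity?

ω = ω₀ + αt = 2 + 6 × 4 = 26 rad/s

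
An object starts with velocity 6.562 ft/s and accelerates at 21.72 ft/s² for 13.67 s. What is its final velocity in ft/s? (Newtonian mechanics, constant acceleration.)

v₀ = 6.562 ft/s × 0.3048 = 2.0001 m/s
a = 21.72 ft/s² × 0.3048 = 6.62026 m/s²
v = v₀ + a × t = 2.0001 + 6.62026 × 13.67 = 92.4991 m/s
v = 92.4991 m/s / 0.3048 = 303.5 ft/s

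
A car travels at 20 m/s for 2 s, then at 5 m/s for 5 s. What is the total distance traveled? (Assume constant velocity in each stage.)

d₁ = v₁t₁ = 20 × 2 = 40 m
d₂ = v₂t₂ = 5 × 5 = 25 m
d_total = 40 + 25 = 65 m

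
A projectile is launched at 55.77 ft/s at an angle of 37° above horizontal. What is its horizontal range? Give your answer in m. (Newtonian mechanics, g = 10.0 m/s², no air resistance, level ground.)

v₀ = 55.77 ft/s × 0.3048 = 16.9987 m/s
R = v₀² × sin(2θ) / g = 16.9987² × sin(2 × 37°) / 10.0 = 288.956 × 0.961262 / 10.0 = 27.78 m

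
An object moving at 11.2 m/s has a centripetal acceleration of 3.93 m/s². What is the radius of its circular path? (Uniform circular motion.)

r = v²/a_c = 11.2²/3.93 = 31.92 m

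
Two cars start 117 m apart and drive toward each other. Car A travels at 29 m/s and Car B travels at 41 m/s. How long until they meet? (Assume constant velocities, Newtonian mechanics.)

Combined speed: v_combined = 29 + 41 = 70 m/s
Time to meet: t = d/v_combined = 117/70 = 1.67 s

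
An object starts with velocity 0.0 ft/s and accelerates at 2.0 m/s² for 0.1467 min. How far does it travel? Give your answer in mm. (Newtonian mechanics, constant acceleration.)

v₀ = 0.0 ft/s × 0.3048 = 0.0 m/s
t = 0.1467 min × 60.0 = 8.802 s
d = v₀ × t + ½ × a × t² = 0.0 × 8.802 + 0.5 × 2.0 × 8.802² = 77.4752 m
d = 77.4752 m / 0.001 = 77480 mm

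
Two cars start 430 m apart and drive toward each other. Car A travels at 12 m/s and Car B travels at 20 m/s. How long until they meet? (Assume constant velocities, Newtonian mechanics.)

Combined speed: v_combined = 12 + 20 = 32 m/s
Time to meet: t = d/v_combined = 430/32 = 13.44 s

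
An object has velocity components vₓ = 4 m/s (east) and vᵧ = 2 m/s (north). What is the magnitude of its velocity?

|v| = √(vₓ² + vᵧ²) = √(4² + 2²) = √(20) = 4.47 m/s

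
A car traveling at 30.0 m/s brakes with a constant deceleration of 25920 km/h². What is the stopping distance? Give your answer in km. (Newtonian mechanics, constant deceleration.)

a = 25920 km/h² × 7.716049382716049e-05 = 2.0 m/s²
d = v₀² / (2a) = 30.0² / (2 × 2.0) = 900.0 / 4.0 = 225.0 m
d = 225.0 m / 1000.0 = 0.225 km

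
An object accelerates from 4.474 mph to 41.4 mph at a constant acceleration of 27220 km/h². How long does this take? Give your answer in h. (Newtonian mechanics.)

v₀ = 4.474 mph × 0.44704 = 2.00006 m/s
v = 41.4 mph × 0.44704 = 18.5075 m/s
a = 27220 km/h² × 7.716049382716049e-05 = 2.10031 m/s²
t = (v - v₀) / a = (18.5075 - 2.00006) / 2.10031 = 7.85953 s
t = 7.85953 s / 3600.0 = 0.002183 h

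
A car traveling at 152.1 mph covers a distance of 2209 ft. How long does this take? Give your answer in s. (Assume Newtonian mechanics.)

d = 2209 ft × 0.3048 = 673.303 m
v = 152.1 mph × 0.44704 = 67.9948 m/s
t = d / v = 673.303 / 67.9948 = 9.902 s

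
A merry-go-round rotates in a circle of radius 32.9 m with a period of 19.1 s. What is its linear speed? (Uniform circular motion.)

v = 2πr/T = 2π×32.9/19.1 = 10.82 m/s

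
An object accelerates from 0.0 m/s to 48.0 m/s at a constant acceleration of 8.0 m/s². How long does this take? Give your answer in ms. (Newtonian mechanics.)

t = (v - v₀) / a = (48.0 - 0.0) / 8.0 = 6.0 s
t = 6.0 s / 0.001 = 6000 ms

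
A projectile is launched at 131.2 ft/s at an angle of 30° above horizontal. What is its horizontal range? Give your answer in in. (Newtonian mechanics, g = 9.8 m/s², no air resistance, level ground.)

v₀ = 131.2 ft/s × 0.3048 = 39.9898 m/s
R = v₀² × sin(2θ) / g = 39.9898² × sin(2 × 30°) / 9.8 = 1599.18 × 0.866025 / 9.8 = 141.319 m
R = 141.319 m / 0.0254 = 5564 in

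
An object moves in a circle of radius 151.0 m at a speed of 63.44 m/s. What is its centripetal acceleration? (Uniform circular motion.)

a_c = v²/r = 63.44²/151.0 = 4024.6336/151.0 = 26.65 m/s²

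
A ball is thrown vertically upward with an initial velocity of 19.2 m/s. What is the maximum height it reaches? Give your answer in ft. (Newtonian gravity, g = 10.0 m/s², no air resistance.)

h_max = v₀² / (2g) = 19.2² / (2 × 10.0) = 368.64 / 20.0 = 18.432 m
h_max = 18.432 m / 0.3048 = 60.47 ft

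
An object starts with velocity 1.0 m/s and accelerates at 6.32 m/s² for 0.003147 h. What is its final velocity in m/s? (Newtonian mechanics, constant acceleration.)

t = 0.003147 h × 3600.0 = 11.3292 s
v = v₀ + a × t = 1.0 + 6.32 × 11.3292 = 72.6 m/s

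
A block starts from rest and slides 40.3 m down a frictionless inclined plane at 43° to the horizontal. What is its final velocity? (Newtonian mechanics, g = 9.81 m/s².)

a = g sin(θ) = 9.81 × sin(43°) = 6.6904 m/s²
v = √(2ad) = √(2 × 6.6904 × 40.3) = 23.22 m/s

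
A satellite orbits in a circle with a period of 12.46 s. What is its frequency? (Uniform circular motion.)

f = 1/T = 1/12.46 = 0.0803 Hz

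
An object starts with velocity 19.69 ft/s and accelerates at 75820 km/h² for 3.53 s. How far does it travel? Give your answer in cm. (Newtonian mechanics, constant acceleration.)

v₀ = 19.69 ft/s × 0.3048 = 6.00151 m/s
a = 75820 km/h² × 7.716049382716049e-05 = 5.85031 m/s²
d = v₀ × t + ½ × a × t² = 6.00151 × 3.53 + 0.5 × 5.85031 × 3.53² = 57.6354 m
d = 57.6354 m / 0.01 = 5764 cm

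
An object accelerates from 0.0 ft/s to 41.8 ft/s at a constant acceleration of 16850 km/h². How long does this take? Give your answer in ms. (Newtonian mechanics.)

v₀ = 0.0 ft/s × 0.3048 = 0.0 m/s
v = 41.8 ft/s × 0.3048 = 12.7406 m/s
a = 16850 km/h² × 7.716049382716049e-05 = 1.30015 m/s²
t = (v - v₀) / a = (12.7406 - 0.0) / 1.30015 = 9.79933 s
t = 9.79933 s / 0.001 = 9799 ms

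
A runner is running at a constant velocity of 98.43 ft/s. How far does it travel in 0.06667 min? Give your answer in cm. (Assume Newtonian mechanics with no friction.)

v = 98.43 ft/s × 0.3048 = 30.0015 m/s
t = 0.06667 min × 60.0 = 4.0002 s
d = v × t = 30.0015 × 4.0002 = 120.012 m
d = 120.012 m / 0.01 = 12000 cm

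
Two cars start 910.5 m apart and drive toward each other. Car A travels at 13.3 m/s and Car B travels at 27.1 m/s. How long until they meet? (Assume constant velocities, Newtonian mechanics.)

Combined speed: v_combined = 13.3 + 27.1 = 40.4 m/s
Time to meet: t = d/v_combined = 910.5/40.4 = 22.54 s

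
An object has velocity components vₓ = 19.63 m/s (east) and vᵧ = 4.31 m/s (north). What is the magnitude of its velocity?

|v| = √(vₓ² + vᵧ²) = √(19.63² + 4.31²) = √(403.913) = 20.1 m/s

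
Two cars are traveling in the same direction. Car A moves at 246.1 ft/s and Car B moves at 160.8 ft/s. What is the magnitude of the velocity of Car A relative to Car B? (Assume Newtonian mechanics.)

v_rel = |v_A - v_B| = |246.1 - 160.8| = 85.3 ft/s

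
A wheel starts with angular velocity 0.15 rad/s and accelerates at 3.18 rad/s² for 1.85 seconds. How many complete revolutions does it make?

θ = ω₀t + ½αt² = 0.15×1.85 + ½×3.18×1.85² = 5.719275 rad
Total revolutions = θ/(2π) = 5.719275/(2π) = 0.91
Complete revolutions = ⌊0.91⌋ = 0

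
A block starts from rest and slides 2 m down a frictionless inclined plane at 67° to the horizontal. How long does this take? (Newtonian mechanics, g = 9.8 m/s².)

a = g sin(θ) = 9.8 × sin(67°) = 9.0209 m/s²
t = √(2d/a) = √(2 × 2 / 9.0209) = 0.67 s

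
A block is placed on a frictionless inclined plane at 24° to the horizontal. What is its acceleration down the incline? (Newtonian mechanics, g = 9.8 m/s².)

a = g sin(θ) = 9.8 × sin(24°) = 9.8 × 0.4067 = 3.99 m/s²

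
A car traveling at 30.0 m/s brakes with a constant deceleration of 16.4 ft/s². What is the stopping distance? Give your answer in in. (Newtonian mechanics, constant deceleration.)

a = 16.4 ft/s² × 0.3048 = 4.99872 m/s²
d = v₀² / (2a) = 30.0² / (2 × 4.99872) = 900.0 / 9.99744 = 90.023 m
d = 90.023 m / 0.0254 = 3544 in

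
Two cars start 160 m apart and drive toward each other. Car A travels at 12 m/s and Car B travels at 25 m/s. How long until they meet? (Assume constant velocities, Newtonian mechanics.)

Combined speed: v_combined = 12 + 25 = 37 m/s
Time to meet: t = d/v_combined = 160/37 = 4.32 s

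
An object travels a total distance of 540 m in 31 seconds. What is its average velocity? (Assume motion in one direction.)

v_avg = Δd / Δt = 540 / 31 = 17.42 m/s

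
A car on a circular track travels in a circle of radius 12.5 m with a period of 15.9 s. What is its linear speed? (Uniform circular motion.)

v = 2πr/T = 2π×12.5/15.9 = 4.94 m/s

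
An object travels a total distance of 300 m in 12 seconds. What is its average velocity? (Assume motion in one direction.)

v_avg = Δd / Δt = 300 / 12 = 25.0 m/s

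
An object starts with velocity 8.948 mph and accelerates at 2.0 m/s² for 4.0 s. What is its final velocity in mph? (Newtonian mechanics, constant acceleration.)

v₀ = 8.948 mph × 0.44704 = 4.00011 m/s
v = v₀ + a × t = 4.00011 + 2.0 × 4.0 = 12.0001 m/s
v = 12.0001 m/s / 0.44704 = 26.84 mph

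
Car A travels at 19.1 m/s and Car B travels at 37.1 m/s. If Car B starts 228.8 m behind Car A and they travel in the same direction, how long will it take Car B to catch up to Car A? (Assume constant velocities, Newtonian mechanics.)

Relative speed: v_rel = 37.1 - 19.1 = 18.0 m/s
Time to catch: t = d₀/v_rel = 228.8/18.0 = 12.71 s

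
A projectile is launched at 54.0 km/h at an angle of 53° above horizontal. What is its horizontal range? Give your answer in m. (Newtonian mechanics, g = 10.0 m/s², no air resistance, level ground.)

v₀ = 54.0 km/h × 0.2777777777777778 = 15.0 m/s
R = v₀² × sin(2θ) / g = 15.0² × sin(2 × 53°) / 10.0 = 225.0 × 0.961262 / 10.0 = 21.63 m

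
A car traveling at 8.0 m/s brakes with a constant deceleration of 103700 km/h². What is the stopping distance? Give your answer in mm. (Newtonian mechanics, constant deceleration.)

a = 103700 km/h² × 7.716049382716049e-05 = 8.00154 m/s²
d = v₀² / (2a) = 8.0² / (2 × 8.00154) = 64.0 / 16.0031 = 3.99923 m
d = 3.99923 m / 0.001 = 3999 mm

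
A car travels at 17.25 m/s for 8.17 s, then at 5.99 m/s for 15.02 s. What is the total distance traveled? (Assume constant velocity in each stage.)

d₁ = v₁t₁ = 17.25 × 8.17 = 140.9325 m
d₂ = v₂t₂ = 5.99 × 15.02 = 89.9698 m
d_total = 140.9325 + 89.9698 = 230.9 m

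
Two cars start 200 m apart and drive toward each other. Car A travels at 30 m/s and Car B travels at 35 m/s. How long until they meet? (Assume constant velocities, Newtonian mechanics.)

Combined speed: v_combined = 30 + 35 = 65 m/s
Time to meet: t = d/v_combined = 200/65 = 3.08 s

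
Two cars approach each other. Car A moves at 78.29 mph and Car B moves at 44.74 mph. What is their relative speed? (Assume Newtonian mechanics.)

v_rel = v_A + v_B = 78.29 + 44.74 = 123.03 mph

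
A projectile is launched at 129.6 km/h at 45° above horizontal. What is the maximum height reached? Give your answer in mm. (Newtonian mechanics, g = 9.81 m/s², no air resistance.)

v₀ = 129.6 km/h × 0.2777777777777778 = 36.0 m/s
H = v₀² × sin²(θ) / (2g) = 36.0² × sin(45°)² / (2 × 9.81) = 1296.0 × 0.5 / 19.62 = 33.0275 m
H = 33.0275 m / 0.001 = 33030 mm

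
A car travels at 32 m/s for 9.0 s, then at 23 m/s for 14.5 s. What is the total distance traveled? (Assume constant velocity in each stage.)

d₁ = v₁t₁ = 32 × 9.0 = 288.0 m
d₂ = v₂t₂ = 23 × 14.5 = 333.5 m
d_total = 288.0 + 333.5 = 621.5 m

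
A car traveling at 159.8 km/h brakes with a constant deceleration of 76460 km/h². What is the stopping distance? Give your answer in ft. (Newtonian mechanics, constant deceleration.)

v₀ = 159.8 km/h × 0.2777777777777778 = 44.3889 m/s
a = 76460 km/h² × 7.716049382716049e-05 = 5.89969 m/s²
d = v₀² / (2a) = 44.3889² / (2 × 5.89969) = 1970.37 / 11.7994 = 166.989 m
d = 166.989 m / 0.3048 = 547.9 ft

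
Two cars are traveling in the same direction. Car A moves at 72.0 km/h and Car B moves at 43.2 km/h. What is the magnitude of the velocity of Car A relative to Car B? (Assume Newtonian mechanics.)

v_rel = |v_A - v_B| = |72.0 - 43.2| = 28.8 km/h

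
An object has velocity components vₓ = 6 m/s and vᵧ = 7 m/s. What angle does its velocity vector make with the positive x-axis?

θ = arctan(vᵧ/vₓ) = arctan(7/6) = 49.4°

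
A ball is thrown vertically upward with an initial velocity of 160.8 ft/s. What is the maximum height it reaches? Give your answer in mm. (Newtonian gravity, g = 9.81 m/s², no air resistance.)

v₀ = 160.8 ft/s × 0.3048 = 49.0118 m/s
h_max = v₀² / (2g) = 49.0118² / (2 × 9.81) = 2402.16 / 19.62 = 122.434 m
h_max = 122.434 m / 0.001 = 122400 mm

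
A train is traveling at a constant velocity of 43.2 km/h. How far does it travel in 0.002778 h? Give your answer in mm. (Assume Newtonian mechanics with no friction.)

v = 43.2 km/h × 0.2777777777777778 = 12.0 m/s
t = 0.002778 h × 3600.0 = 10.0008 s
d = v × t = 12.0 × 10.0008 = 120.01 m
d = 120.01 m / 0.001 = 120000 mm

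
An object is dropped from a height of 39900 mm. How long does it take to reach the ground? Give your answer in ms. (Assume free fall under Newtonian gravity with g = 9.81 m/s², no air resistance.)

h = 39900 mm × 0.001 = 39.9 m
t = √(2h/g) = √(2 × 39.9 / 9.81) = 2.85211 s
t = 2.85211 s / 0.001 = 2852 ms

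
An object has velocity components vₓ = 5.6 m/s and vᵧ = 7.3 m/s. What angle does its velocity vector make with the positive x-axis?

θ = arctan(vᵧ/vₓ) = arctan(7.3/5.6) = 52.51°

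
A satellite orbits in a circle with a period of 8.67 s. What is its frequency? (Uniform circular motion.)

f = 1/T = 1/8.67 = 0.1153 Hz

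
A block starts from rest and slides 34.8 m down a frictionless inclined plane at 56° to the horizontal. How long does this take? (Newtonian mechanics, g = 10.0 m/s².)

a = g sin(θ) = 10.0 × sin(56°) = 8.2904 m/s²
t = √(2d/a) = √(2 × 34.8 / 8.2904) = 2.9 s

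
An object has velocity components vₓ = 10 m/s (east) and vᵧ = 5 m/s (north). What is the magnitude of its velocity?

|v| = √(vₓ² + vᵧ²) = √(10² + 5²) = √(125) = 11.18 m/s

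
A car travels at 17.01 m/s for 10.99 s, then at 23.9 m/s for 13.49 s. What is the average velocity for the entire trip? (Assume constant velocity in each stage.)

d₁ = v₁t₁ = 17.01 × 10.99 = 186.9399 m
d₂ = v₂t₂ = 23.9 × 13.49 = 322.411 m
d_total = 509.3509 m, t_total = 24.48 s
v_avg = d_total/t_total = 509.3509/24.48 = 20.81 m/s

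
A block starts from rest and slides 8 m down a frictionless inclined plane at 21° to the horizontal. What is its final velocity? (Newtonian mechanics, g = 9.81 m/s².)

a = g sin(θ) = 9.81 × sin(21°) = 3.5156 m/s²
v = √(2ad) = √(2 × 3.5156 × 8) = 7.5 m/s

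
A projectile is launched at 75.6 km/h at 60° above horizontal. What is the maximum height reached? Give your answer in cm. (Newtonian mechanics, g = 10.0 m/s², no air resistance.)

v₀ = 75.6 km/h × 0.2777777777777778 = 21.0 m/s
H = v₀² × sin²(θ) / (2g) = 21.0² × sin(60°)² / (2 × 10.0) = 441.0 × 0.75 / 20.0 = 16.5375 m
H = 16.5375 m / 0.01 = 1654 cm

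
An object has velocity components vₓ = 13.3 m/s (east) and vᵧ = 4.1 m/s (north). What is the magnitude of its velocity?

|v| = √(vₓ² + vᵧ²) = √(13.3² + 4.1²) = √(193.7) = 13.92 m/s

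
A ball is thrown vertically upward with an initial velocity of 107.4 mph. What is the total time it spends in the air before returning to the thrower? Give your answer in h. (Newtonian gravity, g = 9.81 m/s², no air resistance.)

v₀ = 107.4 mph × 0.44704 = 48.0121 m/s
t_total = 2 × v₀ / g = 2 × 48.0121 / 9.81 = 9.7884 s
t_total = 9.7884 s / 3600.0 = 0.002719 h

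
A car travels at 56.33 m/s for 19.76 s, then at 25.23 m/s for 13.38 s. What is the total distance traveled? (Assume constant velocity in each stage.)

d₁ = v₁t₁ = 56.33 × 19.76 = 1113.0808 m
d₂ = v₂t₂ = 25.23 × 13.38 = 337.5774 m
d_total = 1113.0808 + 337.5774 = 1450.66 m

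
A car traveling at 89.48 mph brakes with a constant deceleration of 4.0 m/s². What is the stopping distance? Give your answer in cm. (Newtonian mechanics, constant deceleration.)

v₀ = 89.48 mph × 0.44704 = 40.0011 m/s
d = v₀² / (2a) = 40.0011² / (2 × 4.0) = 1600.09 / 8.0 = 200.011 m
d = 200.011 m / 0.01 = 20000 cm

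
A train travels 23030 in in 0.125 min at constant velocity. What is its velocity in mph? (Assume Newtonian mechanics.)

d = 23030 in × 0.0254 = 584.962 m
t = 0.125 min × 60.0 = 7.5 s
v = d / t = 584.962 / 7.5 = 77.9949 m/s
v = 77.9949 m/s / 0.44704 = 174.5 mph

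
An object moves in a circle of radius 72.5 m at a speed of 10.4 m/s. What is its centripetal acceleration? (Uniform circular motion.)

a_c = v²/r = 10.4²/72.5 = 108.16/72.5 = 1.49 m/s²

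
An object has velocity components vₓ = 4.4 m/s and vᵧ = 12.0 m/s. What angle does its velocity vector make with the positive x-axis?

θ = arctan(vᵧ/vₓ) = arctan(12.0/4.4) = 69.86°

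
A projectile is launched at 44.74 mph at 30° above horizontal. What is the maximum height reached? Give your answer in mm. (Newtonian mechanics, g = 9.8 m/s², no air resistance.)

v₀ = 44.74 mph × 0.44704 = 20.0006 m/s
H = v₀² × sin²(θ) / (2g) = 20.0006² × sin(30°)² / (2 × 9.8) = 400.024 × 0.25 / 19.6 = 5.10235 m
H = 5.10235 m / 0.001 = 5102 mm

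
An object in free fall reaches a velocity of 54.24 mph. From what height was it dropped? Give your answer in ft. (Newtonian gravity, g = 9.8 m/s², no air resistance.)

v = 54.24 mph × 0.44704 = 24.2474 m/s
h = v² / (2g) = 24.2474² / (2 × 9.8) = 29.9968 m
h = 29.9968 m / 0.3048 = 98.41 ft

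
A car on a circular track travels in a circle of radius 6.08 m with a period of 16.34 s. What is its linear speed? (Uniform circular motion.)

v = 2πr/T = 2π×6.08/16.34 = 2.34 m/s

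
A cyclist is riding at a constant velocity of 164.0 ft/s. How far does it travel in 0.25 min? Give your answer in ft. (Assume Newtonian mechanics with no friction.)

v = 164.0 ft/s × 0.3048 = 49.9872 m/s
t = 0.25 min × 60.0 = 15.0 s
d = v × t = 49.9872 × 15.0 = 749.808 m
d = 749.808 m / 0.3048 = 2460 ft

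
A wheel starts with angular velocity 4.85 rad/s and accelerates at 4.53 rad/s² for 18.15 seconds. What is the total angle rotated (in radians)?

θ = ω₀t + ½αt² = 4.85×18.15 + ½×4.53×18.15² = 834.17 rad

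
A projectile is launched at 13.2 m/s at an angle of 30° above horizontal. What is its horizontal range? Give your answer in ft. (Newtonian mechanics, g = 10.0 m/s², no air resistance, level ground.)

R = v₀² × sin(2θ) / g = 13.2² × sin(2 × 30°) / 10.0 = 174.24 × 0.866025 / 10.0 = 15.0896 m
R = 15.0896 m / 0.3048 = 49.51 ft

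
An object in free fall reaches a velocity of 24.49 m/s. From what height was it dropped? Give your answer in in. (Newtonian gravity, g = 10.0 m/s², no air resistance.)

h = v² / (2g) = 24.49² / (2 × 10.0) = 29.988 m
h = 29.988 m / 0.0254 = 1181 in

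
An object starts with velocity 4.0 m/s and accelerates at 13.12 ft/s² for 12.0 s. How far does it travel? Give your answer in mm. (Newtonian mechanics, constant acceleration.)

a = 13.12 ft/s² × 0.3048 = 3.99898 m/s²
d = v₀ × t + ½ × a × t² = 4.0 × 12.0 + 0.5 × 3.99898 × 12.0² = 335.927 m
d = 335.927 m / 0.001 = 335900 mm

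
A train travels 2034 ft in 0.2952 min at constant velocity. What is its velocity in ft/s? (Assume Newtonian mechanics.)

d = 2034 ft × 0.3048 = 619.963 m
t = 0.2952 min × 60.0 = 17.712 s
v = d / t = 619.963 / 17.712 = 35.0024 m/s
v = 35.0024 m/s / 0.3048 = 114.8 ft/s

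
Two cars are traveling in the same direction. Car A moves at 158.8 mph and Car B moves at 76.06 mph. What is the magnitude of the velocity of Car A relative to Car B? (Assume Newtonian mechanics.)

v_rel = |v_A - v_B| = |158.8 - 76.06| = 82.74 mph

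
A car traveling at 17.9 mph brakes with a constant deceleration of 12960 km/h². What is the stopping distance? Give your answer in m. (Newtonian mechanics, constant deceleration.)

v₀ = 17.9 mph × 0.44704 = 8.00202 m/s
a = 12960 km/h² × 7.716049382716049e-05 = 1.0 m/s²
d = v₀² / (2a) = 8.00202² / (2 × 1.0) = 64.0323 / 2.0 = 32.02 m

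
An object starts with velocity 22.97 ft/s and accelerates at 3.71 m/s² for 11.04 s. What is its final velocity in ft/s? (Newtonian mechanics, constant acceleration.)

v₀ = 22.97 ft/s × 0.3048 = 7.00126 m/s
v = v₀ + a × t = 7.00126 + 3.71 × 11.04 = 47.9597 m/s
v = 47.9597 m/s / 0.3048 = 157.3 ft/s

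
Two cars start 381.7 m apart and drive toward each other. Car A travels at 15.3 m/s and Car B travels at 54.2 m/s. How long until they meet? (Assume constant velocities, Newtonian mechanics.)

Combined speed: v_combined = 15.3 + 54.2 = 69.5 m/s
Time to meet: t = d/v_combined = 381.7/69.5 = 5.49 s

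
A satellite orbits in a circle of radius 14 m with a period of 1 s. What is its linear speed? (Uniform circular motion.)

v = 2πr/T = 2π×14/1 = 87.96 m/s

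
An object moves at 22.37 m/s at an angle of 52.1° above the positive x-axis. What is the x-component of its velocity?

vₓ = v cos(θ) = 22.37 × cos(52.1°) = 13.74 m/s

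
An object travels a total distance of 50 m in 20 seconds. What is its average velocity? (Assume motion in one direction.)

v_avg = Δd / Δt = 50 / 20 = 2.5 m/s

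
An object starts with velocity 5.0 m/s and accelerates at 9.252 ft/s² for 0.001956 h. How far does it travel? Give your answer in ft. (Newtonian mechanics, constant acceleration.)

a = 9.252 ft/s² × 0.3048 = 2.82001 m/s²
t = 0.001956 h × 3600.0 = 7.0416 s
d = v₀ × t + ½ × a × t² = 5.0 × 7.0416 + 0.5 × 2.82001 × 7.0416² = 105.122 m
d = 105.122 m / 0.3048 = 344.9 ft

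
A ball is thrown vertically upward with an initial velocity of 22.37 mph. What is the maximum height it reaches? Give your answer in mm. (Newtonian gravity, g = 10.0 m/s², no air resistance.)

v₀ = 22.37 mph × 0.44704 = 10.0003 m/s
h_max = v₀² / (2g) = 10.0003² / (2 × 10.0) = 100.006 / 20.0 = 5.0003 m
h_max = 5.0003 m / 0.001 = 5000 mm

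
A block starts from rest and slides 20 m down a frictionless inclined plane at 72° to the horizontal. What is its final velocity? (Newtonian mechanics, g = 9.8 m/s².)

a = g sin(θ) = 9.8 × sin(72°) = 9.3204 m/s²
v = √(2ad) = √(2 × 9.3204 × 20) = 19.31 m/s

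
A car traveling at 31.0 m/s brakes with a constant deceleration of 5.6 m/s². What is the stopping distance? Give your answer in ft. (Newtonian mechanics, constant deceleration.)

d = v₀² / (2a) = 31.0² / (2 × 5.6) = 961.0 / 11.2 = 85.8036 m
d = 85.8036 m / 0.3048 = 281.5 ft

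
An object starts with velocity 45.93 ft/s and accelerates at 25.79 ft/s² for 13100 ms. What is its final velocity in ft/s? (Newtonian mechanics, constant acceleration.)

v₀ = 45.93 ft/s × 0.3048 = 13.9995 m/s
a = 25.79 ft/s² × 0.3048 = 7.86079 m/s²
t = 13100 ms × 0.001 = 13.1 s
v = v₀ + a × t = 13.9995 + 7.86079 × 13.1 = 116.976 m/s
v = 116.976 m/s / 0.3048 = 383.8 ft/s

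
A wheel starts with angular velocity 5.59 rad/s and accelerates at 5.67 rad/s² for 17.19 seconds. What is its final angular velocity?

ω = ω₀ + αt = 5.59 + 5.67 × 17.19 = 103.06 rad/s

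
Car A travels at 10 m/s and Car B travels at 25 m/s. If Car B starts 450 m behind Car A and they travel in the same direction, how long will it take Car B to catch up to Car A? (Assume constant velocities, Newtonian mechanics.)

Relative speed: v_rel = 25 - 10 = 15 m/s
Time to catch: t = d₀/v_rel = 450/15 = 30.0 s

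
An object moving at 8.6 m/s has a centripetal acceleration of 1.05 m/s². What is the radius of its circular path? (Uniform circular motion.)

r = v²/a_c = 8.6²/1.05 = 70.44 m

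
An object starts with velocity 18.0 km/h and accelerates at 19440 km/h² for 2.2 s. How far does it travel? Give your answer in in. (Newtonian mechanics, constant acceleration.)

v₀ = 18.0 km/h × 0.2777777777777778 = 5.0 m/s
a = 19440 km/h² × 7.716049382716049e-05 = 1.5 m/s²
d = v₀ × t + ½ × a × t² = 5.0 × 2.2 + 0.5 × 1.5 × 2.2² = 14.63 m
d = 14.63 m / 0.0254 = 576.0 in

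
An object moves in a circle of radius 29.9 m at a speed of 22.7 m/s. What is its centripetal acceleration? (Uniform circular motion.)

a_c = v²/r = 22.7²/29.9 = 515.29/29.9 = 17.23 m/s²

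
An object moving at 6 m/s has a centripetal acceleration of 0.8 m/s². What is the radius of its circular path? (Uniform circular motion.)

r = v²/a_c = 6²/0.8 = 45.0 m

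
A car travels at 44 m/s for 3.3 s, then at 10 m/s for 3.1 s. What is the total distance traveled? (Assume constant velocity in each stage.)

d₁ = v₁t₁ = 44 × 3.3 = 145.2 m
d₂ = v₂t₂ = 10 × 3.1 = 31.0 m
d_total = 145.2 + 31.0 = 176.2 m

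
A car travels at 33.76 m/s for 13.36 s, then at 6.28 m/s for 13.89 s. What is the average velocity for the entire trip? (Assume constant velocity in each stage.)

d₁ = v₁t₁ = 33.76 × 13.36 = 451.0336 m
d₂ = v₂t₂ = 6.28 × 13.89 = 87.2292 m
d_total = 538.2628 m, t_total = 27.25 s
v_avg = d_total/t_total = 538.2628/27.25 = 19.75 m/s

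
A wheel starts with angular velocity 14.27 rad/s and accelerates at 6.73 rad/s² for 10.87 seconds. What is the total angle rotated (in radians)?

θ = ω₀t + ½αt² = 14.27×10.87 + ½×6.73×10.87² = 552.71 rad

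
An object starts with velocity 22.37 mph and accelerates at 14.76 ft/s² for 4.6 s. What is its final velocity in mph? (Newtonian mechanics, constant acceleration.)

v₀ = 22.37 mph × 0.44704 = 10.0003 m/s
a = 14.76 ft/s² × 0.3048 = 4.49885 m/s²
v = v₀ + a × t = 10.0003 + 4.49885 × 4.6 = 30.695 m/s
v = 30.695 m/s / 0.44704 = 68.66 mph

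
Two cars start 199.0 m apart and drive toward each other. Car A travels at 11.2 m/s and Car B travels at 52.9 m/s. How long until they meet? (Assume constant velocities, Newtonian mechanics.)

Combined speed: v_combined = 11.2 + 52.9 = 64.1 m/s
Time to meet: t = d/v_combined = 199.0/64.1 = 3.1 s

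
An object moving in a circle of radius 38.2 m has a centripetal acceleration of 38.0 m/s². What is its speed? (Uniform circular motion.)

v = √(a_c × r) = √(38.0 × 38.2) = 38.1 m/s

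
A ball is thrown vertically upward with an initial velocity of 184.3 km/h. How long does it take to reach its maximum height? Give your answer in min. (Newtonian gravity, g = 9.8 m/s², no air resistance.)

v₀ = 184.3 km/h × 0.2777777777777778 = 51.1944 m/s
t_up = v₀ / g = 51.1944 / 9.8 = 5.22392 s
t_up = 5.22392 s / 60.0 = 0.08707 min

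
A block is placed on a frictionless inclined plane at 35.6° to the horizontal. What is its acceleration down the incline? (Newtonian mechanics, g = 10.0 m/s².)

a = g sin(θ) = 10.0 × sin(35.6°) = 10.0 × 0.5821 = 5.82 m/s²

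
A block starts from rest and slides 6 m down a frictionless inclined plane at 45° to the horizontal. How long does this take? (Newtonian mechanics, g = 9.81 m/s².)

a = g sin(θ) = 9.81 × sin(45°) = 6.9367 m/s²
t = √(2d/a) = √(2 × 6 / 6.9367) = 1.32 s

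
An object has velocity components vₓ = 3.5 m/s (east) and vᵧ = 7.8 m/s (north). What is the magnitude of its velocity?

|v| = √(vₓ² + vᵧ²) = √(3.5² + 7.8²) = √(73.09) = 8.55 m/s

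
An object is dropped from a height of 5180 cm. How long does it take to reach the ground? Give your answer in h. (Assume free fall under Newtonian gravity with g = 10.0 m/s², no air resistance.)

h = 5180 cm × 0.01 = 51.8 m
t = √(2h/g) = √(2 × 51.8 / 10.0) = 3.2187 s
t = 3.2187 s / 3600.0 = 0.0008941 h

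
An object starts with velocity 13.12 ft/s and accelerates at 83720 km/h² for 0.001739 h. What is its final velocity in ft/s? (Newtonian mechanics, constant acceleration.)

v₀ = 13.12 ft/s × 0.3048 = 3.99898 m/s
a = 83720 km/h² × 7.716049382716049e-05 = 6.45988 m/s²
t = 0.001739 h × 3600.0 = 6.2604 s
v = v₀ + a × t = 3.99898 + 6.45988 × 6.2604 = 44.4404 m/s
v = 44.4404 m/s / 0.3048 = 145.8 ft/s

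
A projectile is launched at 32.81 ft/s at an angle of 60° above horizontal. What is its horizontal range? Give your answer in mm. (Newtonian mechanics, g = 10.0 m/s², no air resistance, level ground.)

v₀ = 32.81 ft/s × 0.3048 = 10.0005 m/s
R = v₀² × sin(2θ) / g = 10.0005² × sin(2 × 60°) / 10.0 = 100.01 × 0.866025 / 10.0 = 8.66112 m
R = 8.66112 m / 0.001 = 8661 mm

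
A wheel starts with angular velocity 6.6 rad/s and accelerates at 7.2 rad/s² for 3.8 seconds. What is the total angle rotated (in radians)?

θ = ω₀t + ½αt² = 6.6×3.8 + ½×7.2×3.8² = 77.06 rad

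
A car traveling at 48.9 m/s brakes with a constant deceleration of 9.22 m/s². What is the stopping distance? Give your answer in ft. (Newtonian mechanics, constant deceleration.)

d = v₀² / (2a) = 48.9² / (2 × 9.22) = 2391.21 / 18.44 = 129.675 m
d = 129.675 m / 0.3048 = 425.4 ft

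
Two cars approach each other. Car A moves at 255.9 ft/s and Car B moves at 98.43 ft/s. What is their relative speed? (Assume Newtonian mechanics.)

v_rel = v_A + v_B = 255.9 + 98.43 = 354.33 ft/s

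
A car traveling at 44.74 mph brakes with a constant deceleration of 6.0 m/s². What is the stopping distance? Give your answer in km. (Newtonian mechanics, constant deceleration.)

v₀ = 44.74 mph × 0.44704 = 20.0006 m/s
d = v₀² / (2a) = 20.0006² / (2 × 6.0) = 400.024 / 12.0 = 33.3353 m
d = 33.3353 m / 1000.0 = 0.03334 km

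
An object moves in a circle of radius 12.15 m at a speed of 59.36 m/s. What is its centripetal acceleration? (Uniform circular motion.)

a_c = v²/r = 59.36²/12.15 = 3523.6096/12.15 = 290.01 m/s²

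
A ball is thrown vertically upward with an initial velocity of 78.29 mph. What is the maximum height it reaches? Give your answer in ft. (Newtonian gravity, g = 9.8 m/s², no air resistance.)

v₀ = 78.29 mph × 0.44704 = 34.9988 m/s
h_max = v₀² / (2g) = 34.9988² / (2 × 9.8) = 1224.92 / 19.6 = 62.4959 m
h_max = 62.4959 m / 0.3048 = 205.0 ft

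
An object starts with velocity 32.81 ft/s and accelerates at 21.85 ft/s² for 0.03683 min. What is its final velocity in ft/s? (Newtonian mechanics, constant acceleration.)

v₀ = 32.81 ft/s × 0.3048 = 10.0005 m/s
a = 21.85 ft/s² × 0.3048 = 6.65988 m/s²
t = 0.03683 min × 60.0 = 2.2098 s
v = v₀ + a × t = 10.0005 + 6.65988 × 2.2098 = 24.7175 m/s
v = 24.7175 m/s / 0.3048 = 81.09 ft/s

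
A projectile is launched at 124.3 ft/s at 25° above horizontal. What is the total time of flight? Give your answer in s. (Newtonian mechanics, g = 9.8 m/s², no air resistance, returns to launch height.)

v₀ = 124.3 ft/s × 0.3048 = 37.8866 m/s
T = 2 × v₀ × sin(θ) / g = 2 × 37.8866 × sin(25°) / 9.8 = 2 × 37.8866 × 0.422618 / 9.8 = 3.268 s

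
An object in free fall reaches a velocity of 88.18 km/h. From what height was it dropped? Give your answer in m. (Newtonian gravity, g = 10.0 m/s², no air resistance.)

v = 88.18 km/h × 0.2777777777777778 = 24.4944 m/s
h = v² / (2g) = 24.4944² / (2 × 10.0) = 30.0 m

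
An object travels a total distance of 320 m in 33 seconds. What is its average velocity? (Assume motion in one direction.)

v_avg = Δd / Δt = 320 / 33 = 9.7 m/s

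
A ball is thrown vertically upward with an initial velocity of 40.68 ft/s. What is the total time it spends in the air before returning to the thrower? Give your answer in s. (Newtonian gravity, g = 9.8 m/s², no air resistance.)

v₀ = 40.68 ft/s × 0.3048 = 12.3993 m/s
t_total = 2 × v₀ / g = 2 × 12.3993 / 9.8 = 2.53 s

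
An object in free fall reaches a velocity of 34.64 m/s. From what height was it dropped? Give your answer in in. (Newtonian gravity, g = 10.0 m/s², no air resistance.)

h = v² / (2g) = 34.64² / (2 × 10.0) = 59.9965 m
h = 59.9965 m / 0.0254 = 2362 in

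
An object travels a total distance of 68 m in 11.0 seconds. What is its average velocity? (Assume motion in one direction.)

v_avg = Δd / Δt = 68 / 11.0 = 6.18 m/s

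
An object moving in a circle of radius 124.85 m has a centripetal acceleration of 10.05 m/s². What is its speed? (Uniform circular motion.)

v = √(a_c × r) = √(10.05 × 124.85) = 35.42 m/s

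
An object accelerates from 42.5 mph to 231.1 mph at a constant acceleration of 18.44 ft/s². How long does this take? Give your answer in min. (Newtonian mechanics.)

v₀ = 42.5 mph × 0.44704 = 18.9992 m/s
v = 231.1 mph × 0.44704 = 103.311 m/s
a = 18.44 ft/s² × 0.3048 = 5.62051 m/s²
t = (v - v₀) / a = (103.311 - 18.9992) / 5.62051 = 15.0007 s
t = 15.0007 s / 60.0 = 0.25 min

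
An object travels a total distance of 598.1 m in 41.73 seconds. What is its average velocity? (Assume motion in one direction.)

v_avg = Δd / Δt = 598.1 / 41.73 = 14.33 m/s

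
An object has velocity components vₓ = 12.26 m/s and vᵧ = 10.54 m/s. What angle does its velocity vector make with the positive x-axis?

θ = arctan(vᵧ/vₓ) = arctan(10.54/12.26) = 40.69°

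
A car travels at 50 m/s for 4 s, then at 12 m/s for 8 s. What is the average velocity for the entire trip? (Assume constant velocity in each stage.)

d₁ = v₁t₁ = 50 × 4 = 200 m
d₂ = v₂t₂ = 12 × 8 = 96 m
d_total = 296 m, t_total = 12 s
v_avg = d_total/t_total = 296/12 = 24.67 m/s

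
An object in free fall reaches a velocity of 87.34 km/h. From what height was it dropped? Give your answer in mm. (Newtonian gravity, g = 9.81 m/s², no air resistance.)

v = 87.34 km/h × 0.2777777777777778 = 24.2611 m/s
h = v² / (2g) = 24.2611² / (2 × 9.81) = 30.0 m
h = 30.0 m / 0.001 = 30000 mm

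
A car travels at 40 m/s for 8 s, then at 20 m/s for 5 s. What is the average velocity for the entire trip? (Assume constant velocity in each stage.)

d₁ = v₁t₁ = 40 × 8 = 320 m
d₂ = v₂t₂ = 20 × 5 = 100 m
d_total = 420 m, t_total = 13 s
v_avg = d_total/t_total = 420/13 = 32.31 m/s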